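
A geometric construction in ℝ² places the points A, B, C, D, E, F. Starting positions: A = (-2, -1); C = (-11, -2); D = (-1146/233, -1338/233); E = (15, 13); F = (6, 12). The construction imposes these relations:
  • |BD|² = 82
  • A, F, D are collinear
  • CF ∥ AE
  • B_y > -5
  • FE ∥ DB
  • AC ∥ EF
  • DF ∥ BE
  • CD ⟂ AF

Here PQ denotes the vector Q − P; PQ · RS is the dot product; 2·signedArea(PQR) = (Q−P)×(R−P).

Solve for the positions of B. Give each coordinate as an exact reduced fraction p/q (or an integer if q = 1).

1. B_x = 951/233  [DF ∥ BE ∩ FE ∥ DB]
2. B_y = -1105/233  [DF ∥ BE ∩ FE ∥ DB]
   → B = (951/233, -1105/233)

B = (951/233, -1105/233)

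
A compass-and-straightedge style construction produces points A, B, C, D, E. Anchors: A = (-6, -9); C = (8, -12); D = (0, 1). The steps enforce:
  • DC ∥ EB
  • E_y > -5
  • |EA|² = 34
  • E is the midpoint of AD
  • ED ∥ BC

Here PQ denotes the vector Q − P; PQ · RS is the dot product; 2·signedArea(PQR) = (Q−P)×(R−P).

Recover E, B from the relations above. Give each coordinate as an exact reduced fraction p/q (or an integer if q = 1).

B = (5, -17)
E = (-3, -4)

1. E_x = -3  [E is the midpoint of AD]
2. E_y = -4  [E is the midpoint of AD]
   → E = (-3, -4)
3. B_x = 5  [ED ∥ BC ∩ DC ∥ EB]
4. B_y = -17  [ED ∥ BC ∩ DC ∥ EB]
   → B = (5, -17)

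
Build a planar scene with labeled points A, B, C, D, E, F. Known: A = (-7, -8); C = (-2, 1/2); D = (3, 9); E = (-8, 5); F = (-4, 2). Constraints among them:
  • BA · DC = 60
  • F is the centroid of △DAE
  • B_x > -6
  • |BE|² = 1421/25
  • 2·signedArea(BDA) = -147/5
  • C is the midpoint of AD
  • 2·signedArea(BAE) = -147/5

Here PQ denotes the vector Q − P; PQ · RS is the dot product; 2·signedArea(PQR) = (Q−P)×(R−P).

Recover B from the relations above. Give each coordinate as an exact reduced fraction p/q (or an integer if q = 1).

1. B_x = -26/5  [2·signedArea(BDA) = -147/5 ∩ 2·signedArea(BAE) = -147/5]
2. B_y = -2  [2·signedArea(BDA) = -147/5 ∩ 2·signedArea(BAE) = -147/5]
   → B = (-26/5, -2)

B = (-26/5, -2)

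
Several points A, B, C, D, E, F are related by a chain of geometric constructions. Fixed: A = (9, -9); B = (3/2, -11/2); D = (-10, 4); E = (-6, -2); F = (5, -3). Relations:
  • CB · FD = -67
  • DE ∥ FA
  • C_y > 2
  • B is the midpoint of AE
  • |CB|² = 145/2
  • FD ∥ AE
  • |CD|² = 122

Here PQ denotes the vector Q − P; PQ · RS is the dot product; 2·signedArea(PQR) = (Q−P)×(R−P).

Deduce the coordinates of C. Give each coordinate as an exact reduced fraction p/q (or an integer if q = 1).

1. C_x = 1  [line 15·x + -7·y + 6 = 0 ∩ |CB|² = 145/2]
2. C_y = 3  [line 15·x + -7·y + 6 = 0 ∩ |CB|² = 145/2]
   → C = (1, 3)

C = (1, 3)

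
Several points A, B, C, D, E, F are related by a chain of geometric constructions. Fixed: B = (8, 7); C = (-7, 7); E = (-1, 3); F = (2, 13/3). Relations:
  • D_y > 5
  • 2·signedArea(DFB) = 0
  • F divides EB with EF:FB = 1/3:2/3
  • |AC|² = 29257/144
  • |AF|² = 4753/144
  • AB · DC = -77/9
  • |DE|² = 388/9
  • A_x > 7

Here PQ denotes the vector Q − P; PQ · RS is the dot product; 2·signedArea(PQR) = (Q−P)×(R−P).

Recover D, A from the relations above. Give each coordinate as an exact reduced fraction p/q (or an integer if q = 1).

A = (29/4, 20/3)
D = (5, 17/3)

1. D_x = 5  [line -8/3·x + 6·y + -62/3 = 0 ∩ |DE|² = 388/9]
2. D_y = 17/3  [line -8/3·x + 6·y + -62/3 = 0 ∩ |DE|² = 388/9]
   → D = (5, 17/3)
3. A_x = 29/4  [line 12·x + -4/3·y + -703/9 = 0 ∩ |AC|² = 29257/144]
4. A_y = 20/3  [line 12·x + -4/3·y + -703/9 = 0 ∩ |AC|² = 29257/144]
   → A = (29/4, 20/3)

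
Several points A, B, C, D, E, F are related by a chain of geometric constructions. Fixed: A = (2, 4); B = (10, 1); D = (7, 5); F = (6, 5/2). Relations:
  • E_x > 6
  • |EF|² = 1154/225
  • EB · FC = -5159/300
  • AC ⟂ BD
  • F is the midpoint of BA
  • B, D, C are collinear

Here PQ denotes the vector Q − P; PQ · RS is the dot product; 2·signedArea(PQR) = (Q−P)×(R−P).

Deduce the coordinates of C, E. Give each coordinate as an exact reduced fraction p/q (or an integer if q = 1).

1. C_x = 142/25  [B, D, C are collinear ∩ AC ⟂ BD]
2. C_y = 169/25  [B, D, C are collinear ∩ AC ⟂ BD]
   → C = (142/25, 169/25)
3. E_x = 467/75  [line 8/25·x + -213/50·y + 5477/300 = 0 ∩ |EF|² = 1154/225]
4. E_y = 713/150  [line 8/25·x + -213/50·y + 5477/300 = 0 ∩ |EF|² = 1154/225]
   → E = (467/75, 713/150)

C = (142/25, 169/25)
E = (467/75, 713/150)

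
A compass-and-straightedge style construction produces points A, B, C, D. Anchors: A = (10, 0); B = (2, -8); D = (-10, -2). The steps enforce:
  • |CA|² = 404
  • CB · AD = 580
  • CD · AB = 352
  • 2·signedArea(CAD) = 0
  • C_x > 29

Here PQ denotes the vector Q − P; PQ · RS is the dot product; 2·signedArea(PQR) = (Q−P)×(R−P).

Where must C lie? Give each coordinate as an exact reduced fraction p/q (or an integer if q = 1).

1. C_x = 30  [2·signedArea(CAD) = 0 ∩ CD · AB = 352]
2. C_y = 2  [2·signedArea(CAD) = 0 ∩ CD · AB = 352]
   → C = (30, 2)

C = (30, 2)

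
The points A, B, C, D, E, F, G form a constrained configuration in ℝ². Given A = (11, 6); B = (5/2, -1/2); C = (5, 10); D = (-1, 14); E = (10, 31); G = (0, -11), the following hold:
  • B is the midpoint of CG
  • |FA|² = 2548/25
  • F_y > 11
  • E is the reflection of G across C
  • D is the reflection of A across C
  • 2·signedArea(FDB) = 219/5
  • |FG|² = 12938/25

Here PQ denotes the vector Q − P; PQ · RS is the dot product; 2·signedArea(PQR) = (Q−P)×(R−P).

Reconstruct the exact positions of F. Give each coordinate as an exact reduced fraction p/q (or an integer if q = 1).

1. F_x = 13/5  [line 29/2·x + 7/2·y + -783/10 = 0 ∩ |FA|² = 2548/25]
2. F_y = 58/5  [line 29/2·x + 7/2·y + -783/10 = 0 ∩ |FA|² = 2548/25]
   → F = (13/5, 58/5)

F = (13/5, 58/5)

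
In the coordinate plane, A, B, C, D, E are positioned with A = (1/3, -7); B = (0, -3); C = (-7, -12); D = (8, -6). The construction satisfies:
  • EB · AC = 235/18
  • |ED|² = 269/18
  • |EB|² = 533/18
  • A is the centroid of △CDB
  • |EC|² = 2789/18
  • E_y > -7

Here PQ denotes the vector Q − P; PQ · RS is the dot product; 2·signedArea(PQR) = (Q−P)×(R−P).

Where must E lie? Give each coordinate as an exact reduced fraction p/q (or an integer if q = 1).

1. E_x = 25/6  [line 22/3·x + 5·y + 35/18 = 0 ∩ |ED|² = 269/18]
2. E_y = -13/2  [line 22/3·x + 5·y + 35/18 = 0 ∩ |ED|² = 269/18]
   → E = (25/6, -13/2)

E = (25/6, -13/2)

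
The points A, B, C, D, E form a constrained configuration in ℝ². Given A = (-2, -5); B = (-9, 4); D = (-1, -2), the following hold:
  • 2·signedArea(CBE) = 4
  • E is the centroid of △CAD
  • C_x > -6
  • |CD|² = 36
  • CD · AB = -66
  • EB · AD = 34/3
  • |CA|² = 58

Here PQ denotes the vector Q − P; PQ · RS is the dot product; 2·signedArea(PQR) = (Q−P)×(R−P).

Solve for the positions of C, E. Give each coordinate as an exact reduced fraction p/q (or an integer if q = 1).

1. C_x = -29/5  [line 7·x + -9·y + 55 = 0 ∩ |CA|² = 58]
2. C_y = 8/5  [line 7·x + -9·y + 55 = 0 ∩ |CA|² = 58]
   → C = (-29/5, 8/5)
3. E_x = -44/15  [2·signedArea(CBE) = 4 ∩ E is the centroid of △CAD]
4. E_y = -9/5  [2·signedArea(CBE) = 4 ∩ E is the centroid of △CAD]
   → E = (-44/15, -9/5)

C = (-29/5, 8/5)
E = (-44/15, -9/5)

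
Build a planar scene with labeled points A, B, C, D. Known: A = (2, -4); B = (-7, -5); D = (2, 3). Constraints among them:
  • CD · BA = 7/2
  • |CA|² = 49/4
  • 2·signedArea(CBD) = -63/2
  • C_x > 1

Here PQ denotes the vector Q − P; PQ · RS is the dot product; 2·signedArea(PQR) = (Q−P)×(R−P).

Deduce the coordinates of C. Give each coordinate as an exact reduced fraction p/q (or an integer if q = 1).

1. C_x = 2  [CD · BA = 7/2 ∩ 2·signedArea(CBD) = -63/2]
2. C_y = -1/2  [CD · BA = 7/2 ∩ 2·signedArea(CBD) = -63/2]
   → C = (2, -1/2)

C = (2, -1/2)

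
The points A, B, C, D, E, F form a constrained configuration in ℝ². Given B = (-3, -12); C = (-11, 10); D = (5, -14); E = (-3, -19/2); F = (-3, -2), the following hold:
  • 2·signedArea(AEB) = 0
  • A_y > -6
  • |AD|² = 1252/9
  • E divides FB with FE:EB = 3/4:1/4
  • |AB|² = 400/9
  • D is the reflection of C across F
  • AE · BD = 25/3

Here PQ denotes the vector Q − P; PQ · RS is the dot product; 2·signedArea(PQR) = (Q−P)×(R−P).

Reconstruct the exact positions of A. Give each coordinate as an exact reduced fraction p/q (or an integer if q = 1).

A = (-3, -16/3)

1. A_x = -3  [2·signedArea(AEB) = 0 ∩ AE · BD = 25/3]
2. A_y = -16/3  [2·signedArea(AEB) = 0 ∩ AE · BD = 25/3]
   → A = (-3, -16/3)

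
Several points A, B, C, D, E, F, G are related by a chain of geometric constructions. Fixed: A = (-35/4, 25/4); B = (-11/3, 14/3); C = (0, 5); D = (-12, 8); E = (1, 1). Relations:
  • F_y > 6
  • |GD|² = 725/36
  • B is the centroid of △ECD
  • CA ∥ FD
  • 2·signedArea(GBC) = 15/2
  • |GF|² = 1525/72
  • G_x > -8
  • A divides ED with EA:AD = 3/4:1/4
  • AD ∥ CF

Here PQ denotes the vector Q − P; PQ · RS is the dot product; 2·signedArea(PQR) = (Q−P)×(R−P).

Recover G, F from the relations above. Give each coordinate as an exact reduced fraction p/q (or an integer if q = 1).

1. G_x = -47/6  [line -1/3·x + 11/3·y + -155/6 = 0 ∩ |GD|² = 725/36]
2. G_y = 19/3  [line -1/3·x + 11/3·y + -155/6 = 0 ∩ |GD|² = 725/36]
   → G = (-47/6, 19/3)
3. F_x = -13/4  [CA ∥ FD ∩ AD ∥ CF]
4. F_y = 27/4  [CA ∥ FD ∩ AD ∥ CF]
   → F = (-13/4, 27/4)

F = (-13/4, 27/4)
G = (-47/6, 19/3)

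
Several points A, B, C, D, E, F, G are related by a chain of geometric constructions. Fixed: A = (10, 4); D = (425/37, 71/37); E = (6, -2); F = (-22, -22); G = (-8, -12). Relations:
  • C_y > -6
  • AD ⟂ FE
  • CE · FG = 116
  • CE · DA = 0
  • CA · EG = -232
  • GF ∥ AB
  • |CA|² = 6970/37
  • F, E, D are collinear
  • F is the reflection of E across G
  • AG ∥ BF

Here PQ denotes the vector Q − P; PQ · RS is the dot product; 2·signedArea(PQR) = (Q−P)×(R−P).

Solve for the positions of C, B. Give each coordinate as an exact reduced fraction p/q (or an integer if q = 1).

1. C_x = 19/37  [CE · DA = 0 ∩ CA · EG = -232]
2. C_y = -219/37  [CE · DA = 0 ∩ CA · EG = -232]
   → C = (19/37, -219/37)
3. B_x = -4  [AG ∥ BF ∩ GF ∥ AB]
4. B_y = -6  [AG ∥ BF ∩ GF ∥ AB]
   → B = (-4, -6)

B = (-4, -6)
C = (19/37, -219/37)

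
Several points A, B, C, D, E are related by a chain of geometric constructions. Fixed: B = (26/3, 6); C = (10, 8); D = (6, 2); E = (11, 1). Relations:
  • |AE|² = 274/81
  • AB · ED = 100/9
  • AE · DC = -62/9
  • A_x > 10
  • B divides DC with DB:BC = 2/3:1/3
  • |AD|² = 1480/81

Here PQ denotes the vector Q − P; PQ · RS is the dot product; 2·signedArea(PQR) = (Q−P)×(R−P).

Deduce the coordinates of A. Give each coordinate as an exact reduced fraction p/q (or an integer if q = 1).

1. A_x = 92/9  [AB · ED = 100/9 ∩ AE · DC = -62/9]
2. A_y = 8/3  [AB · ED = 100/9 ∩ AE · DC = -62/9]
   → A = (92/9, 8/3)

A = (92/9, 8/3)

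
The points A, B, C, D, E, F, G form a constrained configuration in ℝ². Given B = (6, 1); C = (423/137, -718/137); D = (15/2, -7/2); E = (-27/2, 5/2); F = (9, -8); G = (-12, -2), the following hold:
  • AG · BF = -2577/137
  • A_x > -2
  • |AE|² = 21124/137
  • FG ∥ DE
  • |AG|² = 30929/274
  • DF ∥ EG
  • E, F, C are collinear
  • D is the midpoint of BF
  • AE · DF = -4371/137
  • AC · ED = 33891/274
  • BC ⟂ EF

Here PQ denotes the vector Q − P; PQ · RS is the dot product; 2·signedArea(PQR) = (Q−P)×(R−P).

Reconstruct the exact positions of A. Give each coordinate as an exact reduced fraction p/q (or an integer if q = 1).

A = (-403/274, -159/274)

1. A_x = -403/274  [AC · ED = 33891/274 ∩ AE · DF = -4371/137]
2. A_y = -159/274  [AC · ED = 33891/274 ∩ AE · DF = -4371/137]
   → A = (-403/274, -159/274)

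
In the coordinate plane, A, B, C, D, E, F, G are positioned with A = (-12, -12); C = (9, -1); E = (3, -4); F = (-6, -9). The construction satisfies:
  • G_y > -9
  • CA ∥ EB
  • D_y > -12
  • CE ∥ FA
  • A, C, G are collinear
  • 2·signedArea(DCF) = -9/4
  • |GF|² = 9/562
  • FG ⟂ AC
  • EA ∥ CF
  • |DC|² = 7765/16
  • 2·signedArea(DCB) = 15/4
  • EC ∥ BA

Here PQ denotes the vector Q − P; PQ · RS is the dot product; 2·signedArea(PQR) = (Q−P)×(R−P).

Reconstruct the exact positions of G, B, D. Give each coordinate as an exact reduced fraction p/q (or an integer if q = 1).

B = (-18, -15)
D = (-21/2, -45/4)
G = (-3405/562, -4995/562)

1. G_x = -3405/562  [A, C, G are collinear ∩ FG ⟂ AC]
2. G_y = -4995/562  [A, C, G are collinear ∩ FG ⟂ AC]
   → G = (-3405/562, -4995/562)
3. B_x = -18  [EC ∥ BA ∩ CA ∥ EB]
4. B_y = -15  [EC ∥ BA ∩ CA ∥ EB]
   → B = (-18, -15)
5. D_x = -21/2  [2·signedArea(DCF) = -9/4 ∩ 2·signedArea(DCB) = 15/4]
6. D_y = -45/4  [2·signedArea(DCF) = -9/4 ∩ 2·signedArea(DCB) = 15/4]
   → D = (-21/2, -45/4)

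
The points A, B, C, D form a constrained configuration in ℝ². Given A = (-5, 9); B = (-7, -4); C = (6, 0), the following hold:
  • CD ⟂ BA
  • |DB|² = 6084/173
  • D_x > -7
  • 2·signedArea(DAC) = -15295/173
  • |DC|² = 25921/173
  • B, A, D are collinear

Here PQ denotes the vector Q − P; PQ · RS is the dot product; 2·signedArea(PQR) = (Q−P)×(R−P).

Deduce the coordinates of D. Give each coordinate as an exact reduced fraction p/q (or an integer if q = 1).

1. D_x = -1055/173  [B, A, D are collinear ∩ CD ⟂ BA]
2. D_y = 322/173  [B, A, D are collinear ∩ CD ⟂ BA]
   → D = (-1055/173, 322/173)

D = (-1055/173, 322/173)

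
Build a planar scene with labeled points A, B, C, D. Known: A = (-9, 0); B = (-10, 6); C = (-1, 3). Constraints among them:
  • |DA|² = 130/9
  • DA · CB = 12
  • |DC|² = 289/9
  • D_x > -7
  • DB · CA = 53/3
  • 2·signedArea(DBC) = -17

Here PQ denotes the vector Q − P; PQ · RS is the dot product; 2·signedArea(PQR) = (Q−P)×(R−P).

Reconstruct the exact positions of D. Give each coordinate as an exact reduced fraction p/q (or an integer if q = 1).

D = (-20/3, 3)

1. D_x = -20/3  [DA · CB = 12 ∩ DB · CA = 53/3]
2. D_y = 3  [DA · CB = 12 ∩ DB · CA = 53/3]
   → D = (-20/3, 3)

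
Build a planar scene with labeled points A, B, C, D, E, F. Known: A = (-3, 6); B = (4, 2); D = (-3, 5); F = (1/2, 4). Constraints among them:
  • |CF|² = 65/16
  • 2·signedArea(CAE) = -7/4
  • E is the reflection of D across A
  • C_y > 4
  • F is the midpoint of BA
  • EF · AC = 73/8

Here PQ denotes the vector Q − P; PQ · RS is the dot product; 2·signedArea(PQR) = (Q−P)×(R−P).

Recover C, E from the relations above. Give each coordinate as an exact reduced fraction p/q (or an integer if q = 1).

1. E_x = -3  [E is the reflection of D across A]
2. E_y = 7  [E is the reflection of D across A]
   → E = (-3, 7)
3. C_x = -5/4  [2·signedArea(CAE) = -7/4 ∩ EF · AC = 73/8]
4. C_y = 5  [2·signedArea(CAE) = -7/4 ∩ EF · AC = 73/8]
   → C = (-5/4, 5)

C = (-5/4, 5)
E = (-3, 7)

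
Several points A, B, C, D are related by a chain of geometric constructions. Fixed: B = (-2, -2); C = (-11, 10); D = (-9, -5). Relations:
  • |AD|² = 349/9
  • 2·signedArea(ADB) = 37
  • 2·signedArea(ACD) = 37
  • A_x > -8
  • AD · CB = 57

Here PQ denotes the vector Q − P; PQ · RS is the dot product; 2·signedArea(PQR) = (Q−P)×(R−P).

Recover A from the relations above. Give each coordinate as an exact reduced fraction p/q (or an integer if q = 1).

1. A_x = -22/3  [2·signedArea(ADB) = 37 ∩ AD · CB = 57]
2. A_y = 1  [2·signedArea(ADB) = 37 ∩ AD · CB = 57]
   → A = (-22/3, 1)

A = (-22/3, 1)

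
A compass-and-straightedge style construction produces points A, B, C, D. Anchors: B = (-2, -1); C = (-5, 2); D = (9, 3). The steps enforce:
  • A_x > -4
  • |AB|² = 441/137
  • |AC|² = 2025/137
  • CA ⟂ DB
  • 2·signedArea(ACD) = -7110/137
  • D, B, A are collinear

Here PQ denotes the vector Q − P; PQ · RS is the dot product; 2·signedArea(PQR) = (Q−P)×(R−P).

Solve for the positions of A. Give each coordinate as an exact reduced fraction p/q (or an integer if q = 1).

A = (-505/137, -221/137)

1. A_x = -505/137  [D, B, A are collinear ∩ CA ⟂ DB]
2. A_y = -221/137  [D, B, A are collinear ∩ CA ⟂ DB]
   → A = (-505/137, -221/137)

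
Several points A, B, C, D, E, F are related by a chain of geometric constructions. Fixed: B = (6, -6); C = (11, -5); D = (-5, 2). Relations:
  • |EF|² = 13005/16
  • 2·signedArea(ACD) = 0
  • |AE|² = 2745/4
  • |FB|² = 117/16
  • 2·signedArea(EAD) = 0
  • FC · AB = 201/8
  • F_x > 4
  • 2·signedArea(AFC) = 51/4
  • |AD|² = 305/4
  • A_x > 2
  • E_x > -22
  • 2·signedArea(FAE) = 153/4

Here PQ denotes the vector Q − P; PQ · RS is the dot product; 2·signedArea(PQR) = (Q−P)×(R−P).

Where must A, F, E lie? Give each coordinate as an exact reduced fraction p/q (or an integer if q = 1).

1. A_x = 3  [line -7·x + -16·y + -3 = 0 ∩ |AD|² = 305/4]
2. A_y = -3/2  [line -7·x + -16·y + -3 = 0 ∩ |AD|² = 305/4]
   → A = (3, -3/2)
3. F_x = 9/2  [FC · AB = 201/8 ∩ 2·signedArea(AFC) = 51/4]
4. F_y = -15/4  [FC · AB = 201/8 ∩ 2·signedArea(AFC) = 51/4]
   → F = (9/2, -15/4)
5. E_x = -21  [2·signedArea(FAE) = 153/4 ∩ 2·signedArea(EAD) = 0]
6. E_y = 9  [2·signedArea(FAE) = 153/4 ∩ 2·signedArea(EAD) = 0]
   → E = (-21, 9)

A = (3, -3/2)
E = (-21, 9)
F = (9/2, -15/4)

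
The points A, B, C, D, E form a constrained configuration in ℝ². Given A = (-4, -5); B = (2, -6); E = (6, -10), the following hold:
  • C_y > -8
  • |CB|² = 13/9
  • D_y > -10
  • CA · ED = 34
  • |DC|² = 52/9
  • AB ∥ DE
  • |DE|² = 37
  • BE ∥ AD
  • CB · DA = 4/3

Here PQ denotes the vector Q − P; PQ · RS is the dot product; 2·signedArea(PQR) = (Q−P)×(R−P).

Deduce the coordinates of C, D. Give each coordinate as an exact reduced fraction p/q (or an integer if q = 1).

1. D_x = 0  [AB ∥ DE ∩ BE ∥ AD]
2. D_y = -9  [AB ∥ DE ∩ BE ∥ AD]
   → D = (0, -9)
3. C_x = 4/3  [CA · ED = 34 ∩ CB · DA = 4/3]
4. C_y = -7  [CA · ED = 34 ∩ CB · DA = 4/3]
   → C = (4/3, -7)

C = (4/3, -7)
D = (0, -9)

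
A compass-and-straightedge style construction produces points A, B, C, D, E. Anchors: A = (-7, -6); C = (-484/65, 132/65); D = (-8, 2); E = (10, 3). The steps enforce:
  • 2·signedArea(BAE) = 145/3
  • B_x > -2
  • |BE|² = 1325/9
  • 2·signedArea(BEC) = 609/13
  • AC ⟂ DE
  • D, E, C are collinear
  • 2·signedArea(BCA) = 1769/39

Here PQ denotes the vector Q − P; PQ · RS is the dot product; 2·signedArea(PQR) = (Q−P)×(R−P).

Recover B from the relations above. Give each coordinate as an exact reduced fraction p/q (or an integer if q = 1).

B = (-5/3, -1/3)

1. B_x = -5/3  [2·signedArea(BAE) = 145/3 ∩ 2·signedArea(BEC) = 609/13]
2. B_y = -1/3  [2·signedArea(BAE) = 145/3 ∩ 2·signedArea(BEC) = 609/13]
   → B = (-5/3, -1/3)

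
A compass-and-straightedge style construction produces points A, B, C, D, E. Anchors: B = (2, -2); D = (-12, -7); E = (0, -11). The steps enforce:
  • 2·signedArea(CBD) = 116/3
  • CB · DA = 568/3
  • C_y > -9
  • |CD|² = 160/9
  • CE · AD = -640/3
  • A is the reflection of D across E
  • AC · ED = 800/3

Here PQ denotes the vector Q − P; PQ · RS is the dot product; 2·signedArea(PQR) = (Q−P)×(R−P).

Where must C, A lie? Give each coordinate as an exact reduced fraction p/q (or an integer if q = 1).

1. C_x = -8  [line 5·x + -14·y + -230/3 = 0 ∩ |CD|² = 160/9]
2. C_y = -25/3  [line 5·x + -14·y + -230/3 = 0 ∩ |CD|² = 160/9]
   → C = (-8, -25/3)
3. A_x = 12  [CB · DA = 568/3 ∩ A is the reflection of D across E]
4. A_y = -15  [CB · DA = 568/3 ∩ A is the reflection of D across E]
   → A = (12, -15)

A = (12, -15)
C = (-8, -25/3)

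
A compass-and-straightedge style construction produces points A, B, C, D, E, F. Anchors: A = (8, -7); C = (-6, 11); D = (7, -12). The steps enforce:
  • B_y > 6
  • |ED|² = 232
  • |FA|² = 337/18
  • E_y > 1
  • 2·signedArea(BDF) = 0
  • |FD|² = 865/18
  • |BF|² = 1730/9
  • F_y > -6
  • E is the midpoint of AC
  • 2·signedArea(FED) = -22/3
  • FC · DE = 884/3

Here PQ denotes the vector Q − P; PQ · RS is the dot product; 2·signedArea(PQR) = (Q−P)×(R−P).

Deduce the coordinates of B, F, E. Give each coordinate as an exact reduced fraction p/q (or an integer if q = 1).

B = (-5/2, 13/2)
E = (1, 2)
F = (23/6, -35/6)

1. E_x = 1  [E is the midpoint of AC]
2. E_y = 2  [E is the midpoint of AC]
   → E = (1, 2)
3. F_x = 23/6  [FC · DE = 884/3 ∩ 2·signedArea(FED) = -22/3]
4. F_y = -35/6  [FC · DE = 884/3 ∩ 2·signedArea(FED) = -22/3]
   → F = (23/6, -35/6)
5. B_x = -5/2  [line -37/6·x + -19/6·y + 31/6 = 0 ∩ |BF|² = 1730/9]
6. B_y = 13/2  [line -37/6·x + -19/6·y + 31/6 = 0 ∩ |BF|² = 1730/9]
   → B = (-5/2, 13/2)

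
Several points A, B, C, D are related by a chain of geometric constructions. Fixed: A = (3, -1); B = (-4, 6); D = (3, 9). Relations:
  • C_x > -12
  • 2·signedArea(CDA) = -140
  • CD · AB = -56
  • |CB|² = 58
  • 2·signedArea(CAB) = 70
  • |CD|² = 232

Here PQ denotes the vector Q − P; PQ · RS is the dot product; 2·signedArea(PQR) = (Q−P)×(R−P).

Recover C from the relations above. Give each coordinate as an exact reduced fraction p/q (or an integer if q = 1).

C = (-11, 3)

1. C_x = -11  [2·signedArea(CDA) = -140 ∩ 2·signedArea(CAB) = 70]
2. C_y = 3  [2·signedArea(CDA) = -140 ∩ 2·signedArea(CAB) = 70]
   → C = (-11, 3)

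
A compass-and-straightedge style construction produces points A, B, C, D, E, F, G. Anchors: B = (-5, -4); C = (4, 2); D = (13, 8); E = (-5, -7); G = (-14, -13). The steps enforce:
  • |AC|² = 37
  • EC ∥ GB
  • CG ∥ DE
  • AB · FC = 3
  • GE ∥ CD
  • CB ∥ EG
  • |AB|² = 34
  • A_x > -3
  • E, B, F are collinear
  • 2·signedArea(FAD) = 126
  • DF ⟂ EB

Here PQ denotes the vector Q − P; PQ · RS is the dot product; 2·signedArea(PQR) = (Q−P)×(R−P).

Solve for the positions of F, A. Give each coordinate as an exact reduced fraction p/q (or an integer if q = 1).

1. F_x = -5  [E, B, F are collinear ∩ DF ⟂ EB]
2. F_y = 8  [E, B, F are collinear ∩ DF ⟂ EB]
   → F = (-5, 8)
3. A_x = -2  [AB · FC = 3 ∩ 2·signedArea(FAD) = 126]
4. A_y = 1  [AB · FC = 3 ∩ 2·signedArea(FAD) = 126]
   → A = (-2, 1)

A = (-2, 1)
F = (-5, 8)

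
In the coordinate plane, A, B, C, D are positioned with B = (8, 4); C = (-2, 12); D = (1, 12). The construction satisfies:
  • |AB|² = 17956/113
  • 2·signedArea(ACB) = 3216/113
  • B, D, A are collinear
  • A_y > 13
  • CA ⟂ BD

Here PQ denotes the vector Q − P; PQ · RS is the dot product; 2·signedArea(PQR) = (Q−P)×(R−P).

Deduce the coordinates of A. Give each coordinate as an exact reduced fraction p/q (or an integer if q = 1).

1. A_x = -34/113  [B, D, A are collinear ∩ CA ⟂ BD]
2. A_y = 1524/113  [B, D, A are collinear ∩ CA ⟂ BD]
   → A = (-34/113, 1524/113)

A = (-34/113, 1524/113)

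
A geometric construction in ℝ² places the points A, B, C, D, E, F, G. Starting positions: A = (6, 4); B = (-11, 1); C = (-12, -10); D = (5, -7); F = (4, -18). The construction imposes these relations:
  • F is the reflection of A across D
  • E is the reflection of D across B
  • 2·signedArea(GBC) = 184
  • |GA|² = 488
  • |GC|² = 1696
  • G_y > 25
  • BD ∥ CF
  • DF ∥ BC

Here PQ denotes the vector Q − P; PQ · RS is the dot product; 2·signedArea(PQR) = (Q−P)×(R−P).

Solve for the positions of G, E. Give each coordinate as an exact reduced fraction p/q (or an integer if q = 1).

E = (-27, 9)
G = (8, 26)

1. G_x = 8  [line 11·x + -1·y + -62 = 0 ∩ |GA|² = 488]
2. G_y = 26  [line 11·x + -1·y + -62 = 0 ∩ |GA|² = 488]
   → G = (8, 26)
3. E_x = -27  [E is the reflection of D across B]
4. E_y = 9  [E is the reflection of D across B]
   → E = (-27, 9)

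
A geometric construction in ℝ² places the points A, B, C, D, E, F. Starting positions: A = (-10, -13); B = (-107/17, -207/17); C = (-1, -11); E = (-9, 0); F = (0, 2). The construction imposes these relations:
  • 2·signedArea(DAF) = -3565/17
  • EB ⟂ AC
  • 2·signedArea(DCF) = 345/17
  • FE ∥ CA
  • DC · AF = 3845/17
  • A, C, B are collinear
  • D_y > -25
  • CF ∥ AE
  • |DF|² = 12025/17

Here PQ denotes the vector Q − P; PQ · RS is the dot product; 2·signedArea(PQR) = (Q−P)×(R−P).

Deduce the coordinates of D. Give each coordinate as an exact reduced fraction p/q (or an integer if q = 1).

1. D_x = -61/17  [2·signedArea(DCF) = 345/17 ∩ DC · AF = 3845/17]
2. D_y = -414/17  [2·signedArea(DCF) = 345/17 ∩ DC · AF = 3845/17]
   → D = (-61/17, -414/17)

D = (-61/17, -414/17)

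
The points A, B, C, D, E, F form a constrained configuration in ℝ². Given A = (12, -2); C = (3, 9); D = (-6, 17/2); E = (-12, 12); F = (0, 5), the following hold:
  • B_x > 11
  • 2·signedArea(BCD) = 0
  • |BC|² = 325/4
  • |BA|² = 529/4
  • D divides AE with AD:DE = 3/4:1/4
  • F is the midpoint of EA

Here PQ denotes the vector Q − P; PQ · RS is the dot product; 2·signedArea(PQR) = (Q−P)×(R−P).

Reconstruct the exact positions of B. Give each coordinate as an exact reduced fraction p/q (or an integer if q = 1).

B = (12, 19/2)

1. B_x = 12  [line 1/2·x + -9·y + 159/2 = 0 ∩ |BA|² = 529/4]
2. B_y = 19/2  [line 1/2·x + -9·y + 159/2 = 0 ∩ |BA|² = 529/4]
   → B = (12, 19/2)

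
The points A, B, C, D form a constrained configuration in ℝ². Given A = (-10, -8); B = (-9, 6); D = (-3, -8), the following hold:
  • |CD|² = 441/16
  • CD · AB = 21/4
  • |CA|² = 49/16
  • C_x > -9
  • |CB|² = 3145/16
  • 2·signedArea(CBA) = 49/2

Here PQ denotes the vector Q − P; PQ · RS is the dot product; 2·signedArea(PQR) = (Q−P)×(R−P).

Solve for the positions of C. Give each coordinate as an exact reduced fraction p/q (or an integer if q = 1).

1. C_x = -33/4  [2·signedArea(CBA) = 49/2 ∩ CD · AB = 21/4]
2. C_y = -8  [2·signedArea(CBA) = 49/2 ∩ CD · AB = 21/4]
   → C = (-33/4, -8)

C = (-33/4, -8)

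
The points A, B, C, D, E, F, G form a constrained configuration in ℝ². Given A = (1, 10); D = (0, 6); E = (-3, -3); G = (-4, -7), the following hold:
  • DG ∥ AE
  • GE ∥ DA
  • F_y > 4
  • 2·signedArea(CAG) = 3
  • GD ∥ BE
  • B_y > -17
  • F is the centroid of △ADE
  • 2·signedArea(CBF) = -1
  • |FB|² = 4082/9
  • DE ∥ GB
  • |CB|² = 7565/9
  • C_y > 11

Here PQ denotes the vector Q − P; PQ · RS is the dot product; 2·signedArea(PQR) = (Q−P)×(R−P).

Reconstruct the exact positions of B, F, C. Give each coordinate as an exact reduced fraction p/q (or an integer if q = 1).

B = (-7, -16)
C = (5/3, 35/3)
F = (-2/3, 13/3)

1. B_x = -7  [GD ∥ BE ∩ DE ∥ GB]
2. B_y = -16  [GD ∥ BE ∩ DE ∥ GB]
   → B = (-7, -16)
3. F_x = -2/3  [F is the centroid of △ADE]
4. F_y = 13/3  [F is the centroid of △ADE]
   → F = (-2/3, 13/3)
5. C_x = 5/3  [2·signedArea(CBF) = -1 ∩ 2·signedArea(CAG) = 3]
6. C_y = 35/3  [2·signedArea(CBF) = -1 ∩ 2·signedArea(CAG) = 3]
   → C = (5/3, 35/3)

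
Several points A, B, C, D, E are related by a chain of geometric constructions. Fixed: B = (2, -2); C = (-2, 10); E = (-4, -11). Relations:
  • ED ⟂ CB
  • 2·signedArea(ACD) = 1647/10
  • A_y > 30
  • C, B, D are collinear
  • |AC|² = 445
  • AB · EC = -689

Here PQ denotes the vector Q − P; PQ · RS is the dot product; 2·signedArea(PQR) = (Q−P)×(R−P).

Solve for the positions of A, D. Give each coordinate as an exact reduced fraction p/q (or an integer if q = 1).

A = (0, 31)
D = (41/10, -83/10)

1. A_x = 0  [line -2·x + -21·y + 651 = 0 ∩ |AC|² = 445]
2. A_y = 31  [line -2·x + -21·y + 651 = 0 ∩ |AC|² = 445]
   → A = (0, 31)
3. D_x = 41/10  [2·signedArea(ACD) = 1647/10 ∩ C, B, D are collinear]
4. D_y = -83/10  [2·signedArea(ACD) = 1647/10 ∩ C, B, D are collinear]
   → D = (41/10, -83/10)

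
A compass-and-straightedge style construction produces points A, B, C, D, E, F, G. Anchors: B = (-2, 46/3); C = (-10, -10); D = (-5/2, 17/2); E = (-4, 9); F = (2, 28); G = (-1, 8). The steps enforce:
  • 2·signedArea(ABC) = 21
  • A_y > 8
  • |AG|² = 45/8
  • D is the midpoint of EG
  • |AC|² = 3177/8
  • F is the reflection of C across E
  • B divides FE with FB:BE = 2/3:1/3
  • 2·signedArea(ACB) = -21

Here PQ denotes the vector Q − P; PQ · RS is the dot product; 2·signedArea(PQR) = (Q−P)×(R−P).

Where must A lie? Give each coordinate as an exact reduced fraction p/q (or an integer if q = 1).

1. A_x = -13/4  [line 76/3·x + -8·y + 457/3 = 0 ∩ |AC|² = 3177/8]
2. A_y = 35/4  [line 76/3·x + -8·y + 457/3 = 0 ∩ |AC|² = 3177/8]
   → A = (-13/4, 35/4)

A = (-13/4, 35/4)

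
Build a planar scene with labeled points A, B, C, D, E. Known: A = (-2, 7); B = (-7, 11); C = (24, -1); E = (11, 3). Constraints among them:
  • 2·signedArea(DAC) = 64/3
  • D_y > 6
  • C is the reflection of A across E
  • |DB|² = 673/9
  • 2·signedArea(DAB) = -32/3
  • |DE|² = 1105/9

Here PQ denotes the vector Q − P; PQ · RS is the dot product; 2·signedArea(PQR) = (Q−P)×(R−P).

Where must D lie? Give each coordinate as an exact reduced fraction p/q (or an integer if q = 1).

1. D_x = 2/3  [2·signedArea(DAC) = 64/3 ∩ 2·signedArea(DAB) = -32/3]
2. D_y = 7  [2·signedArea(DAC) = 64/3 ∩ 2·signedArea(DAB) = -32/3]
   → D = (2/3, 7)

D = (2/3, 7)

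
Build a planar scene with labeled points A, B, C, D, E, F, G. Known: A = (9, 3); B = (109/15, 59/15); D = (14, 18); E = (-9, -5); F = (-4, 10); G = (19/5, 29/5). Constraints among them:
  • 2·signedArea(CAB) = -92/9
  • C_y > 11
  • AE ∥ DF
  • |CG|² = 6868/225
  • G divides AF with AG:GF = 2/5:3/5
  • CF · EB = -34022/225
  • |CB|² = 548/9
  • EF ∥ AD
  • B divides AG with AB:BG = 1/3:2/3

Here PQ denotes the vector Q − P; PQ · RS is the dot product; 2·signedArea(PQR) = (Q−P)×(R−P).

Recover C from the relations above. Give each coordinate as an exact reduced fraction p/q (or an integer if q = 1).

1. C_x = 23/5  [2·signedArea(CAB) = -92/9 ∩ CF · EB = -34022/225]
2. C_y = 169/15  [2·signedArea(CAB) = -92/9 ∩ CF · EB = -34022/225]
   → C = (23/5, 169/15)

C = (23/5, 169/15)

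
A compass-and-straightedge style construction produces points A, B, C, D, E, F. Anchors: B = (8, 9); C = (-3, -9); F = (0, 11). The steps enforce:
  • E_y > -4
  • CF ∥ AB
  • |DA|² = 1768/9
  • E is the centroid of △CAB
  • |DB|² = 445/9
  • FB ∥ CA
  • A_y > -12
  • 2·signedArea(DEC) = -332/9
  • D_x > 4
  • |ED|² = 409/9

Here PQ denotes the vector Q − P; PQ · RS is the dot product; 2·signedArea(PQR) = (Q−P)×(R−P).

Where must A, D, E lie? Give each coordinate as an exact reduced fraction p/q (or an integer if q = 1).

1. A_x = 5  [CF ∥ AB ∩ FB ∥ CA]
2. A_y = -11  [CF ∥ AB ∩ FB ∥ CA]
   → A = (5, -11)
3. E_x = 10/3  [E is the centroid of △CAB]
4. E_y = -11/3  [E is the centroid of △CAB]
   → E = (10/3, -11/3)
5. D_x = 13/3  [line 16/3·x + -19/3·y + -37/9 = 0 ∩ |DA|² = 1768/9]
6. D_y = 3  [line 16/3·x + -19/3·y + -37/9 = 0 ∩ |DA|² = 1768/9]
   → D = (13/3, 3)

A = (5, -11)
D = (13/3, 3)
E = (10/3, -11/3)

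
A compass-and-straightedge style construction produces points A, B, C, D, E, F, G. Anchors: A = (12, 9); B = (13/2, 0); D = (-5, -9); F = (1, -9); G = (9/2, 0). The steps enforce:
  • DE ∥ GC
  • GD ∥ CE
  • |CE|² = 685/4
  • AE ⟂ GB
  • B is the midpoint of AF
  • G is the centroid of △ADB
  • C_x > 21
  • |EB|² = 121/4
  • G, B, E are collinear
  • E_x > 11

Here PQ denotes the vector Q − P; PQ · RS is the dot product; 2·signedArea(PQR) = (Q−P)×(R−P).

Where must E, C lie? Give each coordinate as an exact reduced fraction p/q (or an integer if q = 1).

1. E_x = 12  [G, B, E are collinear ∩ AE ⟂ GB]
2. E_y = 0  [G, B, E are collinear ∩ AE ⟂ GB]
   → E = (12, 0)
3. C_x = 43/2  [GD ∥ CE ∩ DE ∥ GC]
4. C_y = 9  [GD ∥ CE ∩ DE ∥ GC]
   → C = (43/2, 9)

C = (43/2, 9)
E = (12, 0)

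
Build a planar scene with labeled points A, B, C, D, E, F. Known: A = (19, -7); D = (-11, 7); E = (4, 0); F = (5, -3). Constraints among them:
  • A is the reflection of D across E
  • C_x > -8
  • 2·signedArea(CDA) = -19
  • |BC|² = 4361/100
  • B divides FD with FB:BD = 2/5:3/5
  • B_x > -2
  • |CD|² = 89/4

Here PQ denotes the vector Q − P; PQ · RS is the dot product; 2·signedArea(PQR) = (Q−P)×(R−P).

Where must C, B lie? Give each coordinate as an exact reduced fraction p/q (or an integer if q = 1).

1. C_x = -7  [line 14·x + 30·y + -37 = 0 ∩ |CD|² = 89/4]
2. C_y = 9/2  [line 14·x + 30·y + -37 = 0 ∩ |CD|² = 89/4]
   → C = (-7, 9/2)
3. B_x = -7/5  [B divides FD with FB:BD = 2/5:3/5]
4. B_y = 1  [B divides FD with FB:BD = 2/5:3/5]
   → B = (-7/5, 1)

B = (-7/5, 1)
C = (-7, 9/2)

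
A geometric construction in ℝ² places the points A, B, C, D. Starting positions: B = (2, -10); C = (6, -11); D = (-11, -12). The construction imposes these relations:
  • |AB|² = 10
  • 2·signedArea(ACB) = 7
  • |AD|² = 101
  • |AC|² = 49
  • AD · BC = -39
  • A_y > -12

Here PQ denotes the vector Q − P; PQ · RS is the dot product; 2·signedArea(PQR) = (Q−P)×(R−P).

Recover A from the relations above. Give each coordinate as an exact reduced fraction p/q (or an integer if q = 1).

1. A_x = -1  [AD · BC = -39 ∩ 2·signedArea(ACB) = 7]
2. A_y = -11  [AD · BC = -39 ∩ 2·signedArea(ACB) = 7]
   → A = (-1, -11)

A = (-1, -11)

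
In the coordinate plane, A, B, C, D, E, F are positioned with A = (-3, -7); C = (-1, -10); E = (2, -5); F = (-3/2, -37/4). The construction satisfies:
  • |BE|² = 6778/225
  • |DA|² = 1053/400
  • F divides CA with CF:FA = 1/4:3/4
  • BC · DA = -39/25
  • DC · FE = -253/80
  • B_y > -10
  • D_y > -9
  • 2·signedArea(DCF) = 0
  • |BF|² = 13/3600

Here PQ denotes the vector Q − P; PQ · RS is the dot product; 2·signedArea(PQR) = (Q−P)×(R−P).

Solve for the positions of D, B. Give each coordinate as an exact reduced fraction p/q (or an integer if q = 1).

1. D_x = -21/10  [2·signedArea(DCF) = 0 ∩ DC · FE = -253/80]
2. D_y = -167/20  [2·signedArea(DCF) = 0 ∩ DC · FE = -253/80]
   → D = (-21/10, -167/20)
3. B_x = -23/15  [line 9/10·x + -27/20·y + -276/25 = 0 ∩ |BF|² = 13/3600]
4. B_y = -46/5  [line 9/10·x + -27/20·y + -276/25 = 0 ∩ |BF|² = 13/3600]
   → B = (-23/15, -46/5)

B = (-23/15, -46/5)
D = (-21/10, -167/20)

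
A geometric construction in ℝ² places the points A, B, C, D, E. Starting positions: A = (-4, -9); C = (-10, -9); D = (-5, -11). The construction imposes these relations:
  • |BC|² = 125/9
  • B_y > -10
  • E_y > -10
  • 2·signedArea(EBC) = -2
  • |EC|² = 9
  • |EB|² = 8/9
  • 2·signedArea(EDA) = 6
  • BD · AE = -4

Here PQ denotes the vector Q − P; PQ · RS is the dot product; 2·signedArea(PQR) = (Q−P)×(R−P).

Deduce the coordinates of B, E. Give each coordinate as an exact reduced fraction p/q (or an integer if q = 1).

1. E_x = -7  [line -2·x + 1·y + -5 = 0 ∩ |EC|² = 9]
2. E_y = -9  [line -2·x + 1·y + -5 = 0 ∩ |EC|² = 9]
   → E = (-7, -9)
3. B_x = -19/3  [BD · AE = -4 ∩ 2·signedArea(EBC) = -2]
4. B_y = -29/3  [BD · AE = -4 ∩ 2·signedArea(EBC) = -2]
   → B = (-19/3, -29/3)

B = (-19/3, -29/3)
E = (-7, -9)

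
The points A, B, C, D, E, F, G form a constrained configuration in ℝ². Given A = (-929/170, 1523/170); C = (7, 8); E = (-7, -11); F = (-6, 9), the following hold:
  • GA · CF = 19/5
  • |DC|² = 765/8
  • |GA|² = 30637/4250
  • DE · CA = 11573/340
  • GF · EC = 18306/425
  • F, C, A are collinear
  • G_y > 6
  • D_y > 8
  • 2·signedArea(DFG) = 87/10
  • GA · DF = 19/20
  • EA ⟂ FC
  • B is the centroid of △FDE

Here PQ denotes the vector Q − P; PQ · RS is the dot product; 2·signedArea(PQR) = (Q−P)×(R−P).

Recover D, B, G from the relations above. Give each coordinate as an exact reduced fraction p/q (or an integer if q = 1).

B = (-21/4, 9/4)
D = (-11/4, 35/4)
G = (-2286/425, 2667/425)

1. D_x = -11/4  [line 2119/170·x + -163/170·y + 14507/340 = 0 ∩ |DC|² = 765/8]
2. D_y = 35/4  [line 2119/170·x + -163/170·y + 14507/340 = 0 ∩ |DC|² = 765/8]
   → D = (-11/4, 35/4)
3. B_x = -21/4  [B is the centroid of △FDE]
4. B_y = 9/4  [B is the centroid of △FDE]
   → B = (-21/4, 9/4)
5. G_x = -2286/425  [2·signedArea(DFG) = 87/10 ∩ GF · EC = 18306/425]
6. G_y = 2667/425  [2·signedArea(DFG) = 87/10 ∩ GF · EC = 18306/425]
   → G = (-2286/425, 2667/425)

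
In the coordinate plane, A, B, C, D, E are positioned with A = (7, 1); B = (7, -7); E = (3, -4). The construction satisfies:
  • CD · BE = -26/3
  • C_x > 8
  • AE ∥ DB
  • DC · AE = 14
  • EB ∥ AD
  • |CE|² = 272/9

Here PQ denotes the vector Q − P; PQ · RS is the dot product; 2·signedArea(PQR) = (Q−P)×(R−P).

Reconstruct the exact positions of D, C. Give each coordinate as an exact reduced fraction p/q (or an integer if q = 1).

1. D_x = 11  [AE ∥ DB ∩ EB ∥ AD]
2. D_y = -2  [AE ∥ DB ∩ EB ∥ AD]
   → D = (11, -2)
3. C_x = 25/3  [CD · BE = -26/3 ∩ DC · AE = 14]
4. C_y = -8/3  [CD · BE = -26/3 ∩ DC · AE = 14]
   → C = (25/3, -8/3)

C = (25/3, -8/3)
D = (11, -2)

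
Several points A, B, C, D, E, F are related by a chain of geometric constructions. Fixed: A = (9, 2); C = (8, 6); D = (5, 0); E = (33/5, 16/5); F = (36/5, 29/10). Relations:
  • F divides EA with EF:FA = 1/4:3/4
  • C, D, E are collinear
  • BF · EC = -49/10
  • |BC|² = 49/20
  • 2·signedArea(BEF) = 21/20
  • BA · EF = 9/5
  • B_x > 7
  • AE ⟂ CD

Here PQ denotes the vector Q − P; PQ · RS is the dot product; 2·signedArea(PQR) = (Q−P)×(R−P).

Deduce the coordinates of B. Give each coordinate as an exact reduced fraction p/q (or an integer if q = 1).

B = (73/10, 23/5)

1. B_x = 73/10  [BF · EC = -49/10 ∩ BA · EF = 9/5]
2. B_y = 23/5  [BF · EC = -49/10 ∩ BA · EF = 9/5]
   → B = (73/10, 23/5)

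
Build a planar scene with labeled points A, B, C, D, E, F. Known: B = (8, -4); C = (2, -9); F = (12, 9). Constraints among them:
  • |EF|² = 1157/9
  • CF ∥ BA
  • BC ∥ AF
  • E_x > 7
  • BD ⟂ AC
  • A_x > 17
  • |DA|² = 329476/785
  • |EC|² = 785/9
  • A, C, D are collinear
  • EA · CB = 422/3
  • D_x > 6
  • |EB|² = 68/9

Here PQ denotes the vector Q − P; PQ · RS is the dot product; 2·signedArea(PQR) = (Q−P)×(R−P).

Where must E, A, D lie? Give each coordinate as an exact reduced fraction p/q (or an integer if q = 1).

A = (18, 14)
D = (4946/785, -2212/785)
E = (22/3, -4/3)

1. A_x = 18  [BC ∥ AF ∩ CF ∥ BA]
2. A_y = 14  [BC ∥ AF ∩ CF ∥ BA]
   → A = (18, 14)
3. D_x = 4946/785  [A, C, D are collinear ∩ BD ⟂ AC]
4. D_y = -2212/785  [A, C, D are collinear ∩ BD ⟂ AC]
   → D = (4946/785, -2212/785)
5. E_x = 22/3  [line -6·x + -5·y + 112/3 = 0 ∩ |EF|² = 1157/9]
6. E_y = -4/3  [line -6·x + -5·y + 112/3 = 0 ∩ |EF|² = 1157/9]
   → E = (22/3, -4/3)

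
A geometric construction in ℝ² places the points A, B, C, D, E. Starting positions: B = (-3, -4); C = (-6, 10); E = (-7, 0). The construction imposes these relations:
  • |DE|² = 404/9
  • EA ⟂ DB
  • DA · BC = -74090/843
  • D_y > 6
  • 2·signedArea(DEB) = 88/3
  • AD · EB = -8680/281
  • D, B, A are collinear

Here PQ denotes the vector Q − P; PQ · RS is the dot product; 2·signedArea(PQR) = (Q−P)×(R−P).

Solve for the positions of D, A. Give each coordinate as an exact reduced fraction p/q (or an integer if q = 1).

1. D_x = -19/3  [line 4·x + 4·y + -4/3 = 0 ∩ |DE|² = 404/9]
2. D_y = 20/3  [line 4·x + 4·y + -4/3 = 0 ∩ |DE|² = 404/9]
   → D = (-19/3, 20/3)
3. A_x = -1263/281  [D, B, A are collinear ∩ EA ⟂ DB]
4. A_y = 220/281  [D, B, A are collinear ∩ EA ⟂ DB]
   → A = (-1263/281, 220/281)

A = (-1263/281, 220/281)
D = (-19/3, 20/3)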